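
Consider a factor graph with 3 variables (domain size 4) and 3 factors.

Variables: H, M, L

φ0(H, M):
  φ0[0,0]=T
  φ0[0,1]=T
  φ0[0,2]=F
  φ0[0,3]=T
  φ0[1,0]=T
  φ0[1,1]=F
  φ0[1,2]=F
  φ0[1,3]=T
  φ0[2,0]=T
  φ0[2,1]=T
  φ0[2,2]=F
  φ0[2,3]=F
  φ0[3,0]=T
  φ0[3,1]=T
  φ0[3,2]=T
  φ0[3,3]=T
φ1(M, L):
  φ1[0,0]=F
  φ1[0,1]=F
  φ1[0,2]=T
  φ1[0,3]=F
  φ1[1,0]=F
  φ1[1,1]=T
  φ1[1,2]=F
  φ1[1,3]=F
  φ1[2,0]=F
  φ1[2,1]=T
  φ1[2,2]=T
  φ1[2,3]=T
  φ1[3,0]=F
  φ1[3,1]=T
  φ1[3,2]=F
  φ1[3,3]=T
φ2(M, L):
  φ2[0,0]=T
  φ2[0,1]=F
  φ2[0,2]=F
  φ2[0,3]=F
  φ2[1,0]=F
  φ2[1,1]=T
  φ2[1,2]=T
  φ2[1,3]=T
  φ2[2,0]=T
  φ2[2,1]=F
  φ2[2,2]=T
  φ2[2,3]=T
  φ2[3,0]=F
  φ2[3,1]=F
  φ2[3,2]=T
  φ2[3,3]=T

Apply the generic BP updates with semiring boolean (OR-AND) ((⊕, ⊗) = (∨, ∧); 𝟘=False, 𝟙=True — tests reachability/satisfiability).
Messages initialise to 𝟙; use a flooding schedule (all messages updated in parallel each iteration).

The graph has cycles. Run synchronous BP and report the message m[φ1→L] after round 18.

init: all messages = 𝟙 over 4 values
r1 m[φ0→H] = [T, T, T, T]
r1 m[φ0→M] = [T, T, T, T]
r1 m[φ1→M] = [T, T, T, T]
r1 m[φ1→L] = [F, T, T, T]
r1 m[φ2→M] = [T, T, T, T]
r1 m[φ2→L] = [T, T, T, T]
r1 m[H→φ0] = [T, T, T, T]
r1 m[M→φ0] = [T, T, T, T]
r1 m[M→φ1] = [T, T, T, T]
r1 m[M→φ2] = [T, T, T, T]
r1 m[L→φ1] = [T, T, T, T]
r1 m[L→φ2] = [T, T, T, T]
r2 m[φ0→H] = [T, T, T, T]
r2 m[φ0→M] = [T, T, T, T]
r2 m[φ1→M] = [T, T, T, T]
r2 m[φ1→L] = [F, T, T, T]
r2 m[φ2→M] = [T, T, T, T]
r2 m[φ2→L] = [T, T, T, T]
r2 m[H→φ0] = [T, T, T, T]
r2 m[M→φ0] = [T, T, T, T]
r2 m[M→φ1] = [T, T, T, T]
r2 m[M→φ2] = [T, T, T, T]
r2 m[L→φ1] = [T, T, T, T]
r2 m[L→φ2] = [F, T, T, T]
r3 m[φ0→H] = [T, T, T, T]
r3 m[φ0→M] = [T, T, T, T]
r3 m[φ1→M] = [T, T, T, T]
r3 m[φ1→L] = [F, T, T, T]
r3 m[φ2→M] = [F, T, T, T]
r3 m[φ2→L] = [T, T, T, T]
r3 m[H→φ0] = [T, T, T, T]
r3 m[M→φ0] = [T, T, T, T]
r3 m[M→φ1] = [T, T, T, T]
r3 m[M→φ2] = [T, T, T, T]
r3 m[L→φ1] = [T, T, T, T]
r3 m[L→φ2] = [F, T, T, T]
r4 m[φ0→H] = [T, T, T, T]
r4 m[φ0→M] = [T, T, T, T]
r4 m[φ1→M] = [T, T, T, T]
r4 m[φ1→L] = [F, T, T, T]
r4 m[φ2→M] = [F, T, T, T]
r4 m[φ2→L] = [T, T, T, T]
r4 m[H→φ0] = [T, T, T, T]
r4 m[M→φ0] = [F, T, T, T]
r4 m[M→φ1] = [F, T, T, T]
r4 m[M→φ2] = [T, T, T, T]
r4 m[L→φ1] = [T, T, T, T]
r4 m[L→φ2] = [F, T, T, T]
r5 m[φ0→H] = [T, T, T, T]
r5 m[φ0→M] = [T, T, T, T]
r5 m[φ1→M] = [T, T, T, T]
r5 m[φ1→L] = [F, T, T, T]
r5 m[φ2→M] = [F, T, T, T]
r5 m[φ2→L] = [T, T, T, T]
r5 m[H→φ0] = [T, T, T, T]
r5 m[M→φ0] = [F, T, T, T]
r5 m[M→φ1] = [F, T, T, T]
r5 m[M→φ2] = [T, T, T, T]
r5 m[L→φ1] = [T, T, T, T]
r5 m[L→φ2] = [F, T, T, T]
r6 m[φ0→H] = [T, T, T, T]
r6 m[φ0→M] = [T, T, T, T]
r6 m[φ1→M] = [T, T, T, T]
r6 m[φ1→L] = [F, T, T, T]
r6 m[φ2→M] = [F, T, T, T]
r6 m[φ2→L] = [T, T, T, T]
r6 m[H→φ0] = [T, T, T, T]
r6 m[M→φ0] = [F, T, T, T]
r6 m[M→φ1] = [F, T, T, T]
r6 m[M→φ2] = [T, T, T, T]
r6 m[L→φ1] = [T, T, T, T]
r6 m[L→φ2] = [F, T, T, T]
r7 m[φ0→H] = [T, T, T, T]
r7 m[φ0→M] = [T, T, T, T]
r7 m[φ1→M] = [T, T, T, T]
r7 m[φ1→L] = [F, T, T, T]
r7 m[φ2→M] = [F, T, T, T]
r7 m[φ2→L] = [T, T, T, T]
r7 m[H→φ0] = [T, T, T, T]
r7 m[M→φ0] = [F, T, T, T]
r7 m[M→φ1] = [F, T, T, T]
r7 m[M→φ2] = [T, T, T, T]
r7 m[L→φ1] = [T, T, T, T]
r7 m[L→φ2] = [F, T, T, T]
r8 m[φ0→H] = [T, T, T, T]
r8 m[φ0→M] = [T, T, T, T]
r8 m[φ1→M] = [T, T, T, T]
r8 m[φ1→L] = [F, T, T, T]
r8 m[φ2→M] = [F, T, T, T]
r8 m[φ2→L] = [T, T, T, T]
r8 m[H→φ0] = [T, T, T, T]
r8 m[M→φ0] = [F, T, T, T]
r8 m[M→φ1] = [F, T, T, T]
r8 m[M→φ2] = [T, T, T, T]
r8 m[L→φ1] = [T, T, T, T]
r8 m[L→φ2] = [F, T, T, T]
r9 m[φ0→H] = [T, T, T, T]
r9 m[φ0→M] = [T, T, T, T]
r9 m[φ1→M] = [T, T, T, T]
r9 m[φ1→L] = [F, T, T, T]
r9 m[φ2→M] = [F, T, T, T]
r9 m[φ2→L] = [T, T, T, T]
r9 m[H→φ0] = [T, T, T, T]
r9 m[M→φ0] = [F, T, T, T]
r9 m[M→φ1] = [F, T, T, T]
r9 m[M→φ2] = [T, T, T, T]
r9 m[L→φ1] = [T, T, T, T]
r9 m[L→φ2] = [F, T, T, T]
r10 m[φ0→H] = [T, T, T, T]
r10 m[φ0→M] = [T, T, T, T]
r10 m[φ1→M] = [T, T, T, T]
r10 m[φ1→L] = [F, T, T, T]
r10 m[φ2→M] = [F, T, T, T]
r10 m[φ2→L] = [T, T, T, T]
r10 m[H→φ0] = [T, T, T, T]
r10 m[M→φ0] = [F, T, T, T]
r10 m[M→φ1] = [F, T, T, T]
r10 m[M→φ2] = [T, T, T, T]
r10 m[L→φ1] = [T, T, T, T]
r10 m[L→φ2] = [F, T, T, T]
r11 m[φ0→H] = [T, T, T, T]
r11 m[φ0→M] = [T, T, T, T]
r11 m[φ1→M] = [T, T, T, T]
r11 m[φ1→L] = [F, T, T, T]
r11 m[φ2→M] = [F, T, T, T]
r11 m[φ2→L] = [T, T, T, T]
r11 m[H→φ0] = [T, T, T, T]
r11 m[M→φ0] = [F, T, T, T]
r11 m[M→φ1] = [F, T, T, T]
r11 m[M→φ2] = [T, T, T, T]
r11 m[L→φ1] = [T, T, T, T]
r11 m[L→φ2] = [F, T, T, T]
r12 m[φ0→H] = [T, T, T, T]
r12 m[φ0→M] = [T, T, T, T]
r12 m[φ1→M] = [T, T, T, T]
r12 m[φ1→L] = [F, T, T, T]
r12 m[φ2→M] = [F, T, T, T]
r12 m[φ2→L] = [T, T, T, T]
r12 m[H→φ0] = [T, T, T, T]
r12 m[M→φ0] = [F, T, T, T]
r12 m[M→φ1] = [F, T, T, T]
r12 m[M→φ2] = [T, T, T, T]
r12 m[L→φ1] = [T, T, T, T]
r12 m[L→φ2] = [F, T, T, T]
r13 m[φ0→H] = [T, T, T, T]
r13 m[φ0→M] = [T, T, T, T]
r13 m[φ1→M] = [T, T, T, T]
r13 m[φ1→L] = [F, T, T, T]
r13 m[φ2→M] = [F, T, T, T]
r13 m[φ2→L] = [T, T, T, T]
r13 m[H→φ0] = [T, T, T, T]
r13 m[M→φ0] = [F, T, T, T]
r13 m[M→φ1] = [F, T, T, T]
r13 m[M→φ2] = [T, T, T, T]
r13 m[L→φ1] = [T, T, T, T]
r13 m[L→φ2] = [F, T, T, T]
r14 m[φ0→H] = [T, T, T, T]
r14 m[φ0→M] = [T, T, T, T]
r14 m[φ1→M] = [T, T, T, T]
r14 m[φ1→L] = [F, T, T, T]
r14 m[φ2→M] = [F, T, T, T]
r14 m[φ2→L] = [T, T, T, T]
r14 m[H→φ0] = [T, T, T, T]
r14 m[M→φ0] = [F, T, T, T]
r14 m[M→φ1] = [F, T, T, T]
r14 m[M→φ2] = [T, T, T, T]
r14 m[L→φ1] = [T, T, T, T]
r14 m[L→φ2] = [F, T, T, T]
r15 m[φ0→H] = [T, T, T, T]
r15 m[φ0→M] = [T, T, T, T]
r15 m[φ1→M] = [T, T, T, T]
r15 m[φ1→L] = [F, T, T, T]
r15 m[φ2→M] = [F, T, T, T]
r15 m[φ2→L] = [T, T, T, T]
r15 m[H→φ0] = [T, T, T, T]
r15 m[M→φ0] = [F, T, T, T]
r15 m[M→φ1] = [F, T, T, T]
r15 m[M→φ2] = [T, T, T, T]
r15 m[L→φ1] = [T, T, T, T]
r15 m[L→φ2] = [F, T, T, T]
r16 m[φ0→H] = [T, T, T, T]
r16 m[φ0→M] = [T, T, T, T]
r16 m[φ1→M] = [T, T, T, T]
r16 m[φ1→L] = [F, T, T, T]
r16 m[φ2→M] = [F, T, T, T]
r16 m[φ2→L] = [T, T, T, T]
r16 m[H→φ0] = [T, T, T, T]
r16 m[M→φ0] = [F, T, T, T]
r16 m[M→φ1] = [F, T, T, T]
r16 m[M→φ2] = [T, T, T, T]
r16 m[L→φ1] = [T, T, T, T]
r16 m[L→φ2] = [F, T, T, T]
r17 m[φ0→H] = [T, T, T, T]
r17 m[φ0→M] = [T, T, T, T]
r17 m[φ1→M] = [T, T, T, T]
r17 m[φ1→L] = [F, T, T, T]
r17 m[φ2→M] = [F, T, T, T]
r17 m[φ2→L] = [T, T, T, T]
r17 m[H→φ0] = [T, T, T, T]
r17 m[M→φ0] = [F, T, T, T]
r17 m[M→φ1] = [F, T, T, T]
r17 m[M→φ2] = [T, T, T, T]
r17 m[L→φ1] = [T, T, T, T]
r17 m[L→φ2] = [F, T, T, T]
r18 m[φ0→H] = [T, T, T, T]
r18 m[φ0→M] = [T, T, T, T]
r18 m[φ1→M] = [T, T, T, T]
r18 m[φ1→L] = [F, T, T, T]
r18 m[φ2→M] = [F, T, T, T]
r18 m[φ2→L] = [T, T, T, T]
r18 m[H→φ0] = [T, T, T, T]
r18 m[M→φ0] = [F, T, T, T]
r18 m[M→φ1] = [F, T, T, T]
r18 m[M→φ2] = [T, T, T, T]
r18 m[L→φ1] = [T, T, T, T]
r18 m[L→φ2] = [F, T, T, T]
fixed point reached at round 5

message @ round 18 = [F, T, T, T]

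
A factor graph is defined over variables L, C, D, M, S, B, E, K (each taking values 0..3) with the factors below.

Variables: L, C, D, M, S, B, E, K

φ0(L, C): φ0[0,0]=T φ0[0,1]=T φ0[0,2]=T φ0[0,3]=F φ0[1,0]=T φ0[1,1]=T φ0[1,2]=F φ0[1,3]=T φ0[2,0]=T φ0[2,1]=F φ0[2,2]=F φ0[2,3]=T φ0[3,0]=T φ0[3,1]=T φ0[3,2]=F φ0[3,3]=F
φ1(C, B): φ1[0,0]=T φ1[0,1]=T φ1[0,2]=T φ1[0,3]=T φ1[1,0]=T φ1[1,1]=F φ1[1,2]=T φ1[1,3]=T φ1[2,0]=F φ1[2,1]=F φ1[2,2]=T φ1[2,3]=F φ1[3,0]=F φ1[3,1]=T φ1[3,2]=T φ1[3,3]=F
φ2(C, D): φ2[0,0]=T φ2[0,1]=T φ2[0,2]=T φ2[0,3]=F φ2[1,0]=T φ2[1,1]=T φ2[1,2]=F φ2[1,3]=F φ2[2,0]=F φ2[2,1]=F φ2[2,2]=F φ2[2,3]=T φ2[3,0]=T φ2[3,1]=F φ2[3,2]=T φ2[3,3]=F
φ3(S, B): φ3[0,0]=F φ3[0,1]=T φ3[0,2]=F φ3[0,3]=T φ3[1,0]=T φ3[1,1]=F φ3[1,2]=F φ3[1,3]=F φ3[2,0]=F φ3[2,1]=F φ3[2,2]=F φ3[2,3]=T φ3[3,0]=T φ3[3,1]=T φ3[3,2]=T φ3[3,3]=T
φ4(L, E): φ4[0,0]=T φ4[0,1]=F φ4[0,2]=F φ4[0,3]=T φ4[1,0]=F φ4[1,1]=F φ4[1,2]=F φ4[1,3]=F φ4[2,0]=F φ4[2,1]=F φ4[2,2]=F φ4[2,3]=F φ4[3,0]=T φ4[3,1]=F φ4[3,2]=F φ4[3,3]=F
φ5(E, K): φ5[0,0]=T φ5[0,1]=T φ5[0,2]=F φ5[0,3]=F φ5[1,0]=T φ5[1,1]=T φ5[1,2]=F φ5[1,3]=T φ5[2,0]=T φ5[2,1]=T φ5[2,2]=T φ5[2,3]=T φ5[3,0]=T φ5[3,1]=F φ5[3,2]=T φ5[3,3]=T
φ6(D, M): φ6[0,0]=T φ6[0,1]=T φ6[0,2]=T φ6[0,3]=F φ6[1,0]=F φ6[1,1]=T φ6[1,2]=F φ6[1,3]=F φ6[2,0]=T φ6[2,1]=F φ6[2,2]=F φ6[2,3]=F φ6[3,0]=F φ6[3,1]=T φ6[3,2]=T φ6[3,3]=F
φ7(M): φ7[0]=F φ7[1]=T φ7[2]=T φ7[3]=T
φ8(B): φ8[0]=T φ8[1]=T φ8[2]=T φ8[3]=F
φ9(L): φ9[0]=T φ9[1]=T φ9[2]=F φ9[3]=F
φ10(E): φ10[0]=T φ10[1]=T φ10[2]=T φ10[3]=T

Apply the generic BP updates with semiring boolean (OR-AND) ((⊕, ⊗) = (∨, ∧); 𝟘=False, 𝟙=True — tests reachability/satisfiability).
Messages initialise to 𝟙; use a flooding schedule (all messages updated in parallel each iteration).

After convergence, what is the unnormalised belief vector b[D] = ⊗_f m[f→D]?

init: all messages = 𝟙 over 4 values
r1 m[φ0→L] = [T, T, T, T]
r1 m[φ0→C] = [T, T, T, T]
r1 m[φ1→C] = [T, T, T, T]
r1 m[φ1→B] = [T, T, T, T]
r1 m[φ2→C] = [T, T, T, T]
r1 m[φ2→D] = [T, T, T, T]
r1 m[φ3→S] = [T, T, T, T]
r1 m[φ3→B] = [T, T, T, T]
r1 m[φ4→L] = [T, F, F, T]
r1 m[φ4→E] = [T, F, F, T]
r1 m[φ5→E] = [T, T, T, T]
r1 m[φ5→K] = [T, T, T, T]
r1 m[φ6→D] = [T, T, T, T]
r1 m[φ6→M] = [T, T, T, F]
r1 m[φ7→M] = [F, T, T, T]
r1 m[φ8→B] = [T, T, T, F]
r1 m[φ9→L] = [T, T, F, F]
r1 m[φ10→E] = [T, T, T, T]
r1 m[L→φ0] = [T, T, T, T]
r1 m[L→φ4] = [T, T, T, T]
r1 m[L→φ9] = [T, T, T, T]
r1 m[C→φ0] = [T, T, T, T]
r1 m[C→φ1] = [T, T, T, T]
r1 m[C→φ2] = [T, T, T, T]
r1 m[D→φ2] = [T, T, T, T]
r1 m[D→φ6] = [T, T, T, T]
r1 m[M→φ6] = [T, T, T, T]
r1 m[M→φ7] = [T, T, T, T]
r1 m[S→φ3] = [T, T, T, T]
r1 m[B→φ1] = [T, T, T, T]
r1 m[B→φ3] = [T, T, T, T]
r1 m[B→φ8] = [T, T, T, T]
r1 m[E→φ4] = [T, T, T, T]
r1 m[E→φ5] = [T, T, T, T]
r1 m[E→φ10] = [T, T, T, T]
r1 m[K→φ5] = [T, T, T, T]
r2 m[φ0→L] = [T, T, T, T]
r2 m[φ0→C] = [T, T, T, T]
r2 m[φ1→C] = [T, T, T, T]
r2 m[φ1→B] = [T, T, T, T]
r2 m[φ2→C] = [T, T, T, T]
r2 m[φ2→D] = [T, T, T, T]
r2 m[φ3→S] = [T, T, T, T]
r2 m[φ3→B] = [T, T, T, T]
r2 m[φ4→L] = [T, F, F, T]
r2 m[φ4→E] = [T, F, F, T]
r2 m[φ5→E] = [T, T, T, T]
r2 m[φ5→K] = [T, T, T, T]
r2 m[φ6→D] = [T, T, T, T]
r2 m[φ6→M] = [T, T, T, F]
r2 m[φ7→M] = [F, T, T, T]
r2 m[φ8→B] = [T, T, T, F]
r2 m[φ9→L] = [T, T, F, F]
r2 m[φ10→E] = [T, T, T, T]
r2 m[L→φ0] = [T, F, F, F]
r2 m[L→φ4] = [T, T, F, F]
r2 m[L→φ9] = [T, F, F, T]
r2 m[C→φ0] = [T, T, T, T]
r2 m[C→φ1] = [T, T, T, T]
r2 m[C→φ2] = [T, T, T, T]
r2 m[D→φ2] = [T, T, T, T]
r2 m[D→φ6] = [T, T, T, T]
r2 m[M→φ6] = [F, T, T, T]
r2 m[M→φ7] = [T, T, T, F]
r2 m[S→φ3] = [T, T, T, T]
r2 m[B→φ1] = [T, T, T, F]
r2 m[B→φ3] = [T, T, T, F]
r2 m[B→φ8] = [T, T, T, T]
r2 m[E→φ4] = [T, T, T, T]
r2 m[E→φ5] = [T, F, F, T]
r2 m[E→φ10] = [T, F, F, T]
r2 m[K→φ5] = [T, T, T, T]
r3 m[φ0→L] = [T, T, T, T]
r3 m[φ0→C] = [T, T, T, F]
r3 m[φ1→C] = [T, T, T, T]
r3 m[φ1→B] = [T, T, T, T]
r3 m[φ2→C] = [T, T, T, T]
r3 m[φ2→D] = [T, T, T, T]
r3 m[φ3→S] = [T, T, F, T]
r3 m[φ3→B] = [T, T, T, T]
r3 m[φ4→L] = [T, F, F, T]
r3 m[φ4→E] = [T, F, F, T]
r3 m[φ5→E] = [T, T, T, T]
r3 m[φ5→K] = [T, T, T, T]
r3 m[φ6→D] = [T, T, F, T]
r3 m[φ6→M] = [T, T, T, F]
r3 m[φ7→M] = [F, T, T, T]
r3 m[φ8→B] = [T, T, T, F]
r3 m[φ9→L] = [T, T, F, F]
r3 m[φ10→E] = [T, T, T, T]
r3 m[L→φ0] = [T, F, F, F]
r3 m[L→φ4] = [T, T, F, F]
r3 m[L→φ9] = [T, F, F, T]
r3 m[C→φ0] = [T, T, T, T]
r3 m[C→φ1] = [T, T, T, T]
r3 m[C→φ2] = [T, T, T, T]
r3 m[D→φ2] = [T, T, T, T]
r3 m[D→φ6] = [T, T, T, T]
r3 m[M→φ6] = [F, T, T, T]
r3 m[M→φ7] = [T, T, T, F]
r3 m[S→φ3] = [T, T, T, T]
r3 m[B→φ1] = [T, T, T, F]
r3 m[B→φ3] = [T, T, T, F]
r3 m[B→φ8] = [T, T, T, T]
r3 m[E→φ4] = [T, T, T, T]
r3 m[E→φ5] = [T, F, F, T]
r3 m[E→φ10] = [T, F, F, T]
r3 m[K→φ5] = [T, T, T, T]
r4 m[φ0→L] = [T, T, T, T]
r4 m[φ0→C] = [T, T, T, F]
r4 m[φ1→C] = [T, T, T, T]
r4 m[φ1→B] = [T, T, T, T]
r4 m[φ2→C] = [T, T, T, T]
r4 m[φ2→D] = [T, T, T, T]
r4 m[φ3→S] = [T, T, F, T]
r4 m[φ3→B] = [T, T, T, T]
r4 m[φ4→L] = [T, F, F, T]
r4 m[φ4→E] = [T, F, F, T]
r4 m[φ5→E] = [T, T, T, T]
r4 m[φ5→K] = [T, T, T, T]
r4 m[φ6→D] = [T, T, F, T]
r4 m[φ6→M] = [T, T, T, F]
r4 m[φ7→M] = [F, T, T, T]
r4 m[φ8→B] = [T, T, T, F]
r4 m[φ9→L] = [T, T, F, F]
r4 m[φ10→E] = [T, T, T, T]
r4 m[L→φ0] = [T, F, F, F]
r4 m[L→φ4] = [T, T, F, F]
r4 m[L→φ9] = [T, F, F, T]
r4 m[C→φ0] = [T, T, T, T]
r4 m[C→φ1] = [T, T, T, F]
r4 m[C→φ2] = [T, T, T, F]
r4 m[D→φ2] = [T, T, F, T]
r4 m[D→φ6] = [T, T, T, T]
r4 m[M→φ6] = [F, T, T, T]
r4 m[M→φ7] = [T, T, T, F]
r4 m[S→φ3] = [T, T, T, T]
r4 m[B→φ1] = [T, T, T, F]
r4 m[B→φ3] = [T, T, T, F]
r4 m[B→φ8] = [T, T, T, T]
r4 m[E→φ4] = [T, T, T, T]
r4 m[E→φ5] = [T, F, F, T]
r4 m[E→φ10] = [T, F, F, T]
r4 m[K→φ5] = [T, T, T, T]
r5 m[φ0→L] = [T, T, T, T]
r5 m[φ0→C] = [T, T, T, F]
r5 m[φ1→C] = [T, T, T, T]
r5 m[φ1→B] = [T, T, T, T]
r5 m[φ2→C] = [T, T, T, T]
r5 m[φ2→D] = [T, T, T, T]
r5 m[φ3→S] = [T, T, F, T]
r5 m[φ3→B] = [T, T, T, T]
r5 m[φ4→L] = [T, F, F, T]
r5 m[φ4→E] = [T, F, F, T]
r5 m[φ5→E] = [T, T, T, T]
r5 m[φ5→K] = [T, T, T, T]
r5 m[φ6→D] = [T, T, F, T]
r5 m[φ6→M] = [T, T, T, F]
r5 m[φ7→M] = [F, T, T, T]
r5 m[φ8→B] = [T, T, T, F]
r5 m[φ9→L] = [T, T, F, F]
r5 m[φ10→E] = [T, T, T, T]
r5 m[L→φ0] = [T, F, F, F]
r5 m[L→φ4] = [T, T, F, F]
r5 m[L→φ9] = [T, F, F, T]
r5 m[C→φ0] = [T, T, T, T]
r5 m[C→φ1] = [T, T, T, F]
r5 m[C→φ2] = [T, T, T, F]
r5 m[D→φ2] = [T, T, F, T]
r5 m[D→φ6] = [T, T, T, T]
r5 m[M→φ6] = [F, T, T, T]
r5 m[M→φ7] = [T, T, T, F]
r5 m[S→φ3] = [T, T, T, T]
r5 m[B→φ1] = [T, T, T, F]
r5 m[B→φ3] = [T, T, T, F]
r5 m[B→φ8] = [T, T, T, T]
r5 m[E→φ4] = [T, T, T, T]
r5 m[E→φ5] = [T, F, F, T]
r5 m[E→φ10] = [T, F, F, T]
r5 m[K→φ5] = [T, T, T, T]
fixed point reached at round 5
b[D] = ⊗ incoming = [T, T, F, T]

b[D] = [T, T, F, T]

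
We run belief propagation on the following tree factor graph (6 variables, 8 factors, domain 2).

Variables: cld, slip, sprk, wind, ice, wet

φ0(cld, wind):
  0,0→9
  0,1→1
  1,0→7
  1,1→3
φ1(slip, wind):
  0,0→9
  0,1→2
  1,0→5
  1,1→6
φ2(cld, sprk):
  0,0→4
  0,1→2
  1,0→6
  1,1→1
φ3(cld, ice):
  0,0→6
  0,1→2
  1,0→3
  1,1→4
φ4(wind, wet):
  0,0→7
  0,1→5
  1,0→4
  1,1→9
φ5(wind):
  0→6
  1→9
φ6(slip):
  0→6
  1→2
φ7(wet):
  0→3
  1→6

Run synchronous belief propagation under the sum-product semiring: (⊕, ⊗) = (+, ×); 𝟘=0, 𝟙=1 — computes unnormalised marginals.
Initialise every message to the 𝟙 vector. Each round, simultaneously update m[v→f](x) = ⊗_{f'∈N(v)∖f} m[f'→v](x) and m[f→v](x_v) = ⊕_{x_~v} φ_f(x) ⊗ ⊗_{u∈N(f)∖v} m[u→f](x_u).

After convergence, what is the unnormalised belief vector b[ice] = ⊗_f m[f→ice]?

init: all messages = 𝟙 over 2 values
r1 m[φ0→cld] = [10, 10]
r1 m[φ0→wind] = [16, 4]
r1 m[φ1→slip] = [11, 11]
r1 m[φ1→wind] = [14, 8]
r1 m[φ2→cld] = [6, 7]
r1 m[φ2→sprk] = [10, 3]
r1 m[φ3→cld] = [8, 7]
r1 m[φ3→ice] = [9, 6]
r1 m[φ4→wind] = [12, 13]
r1 m[φ4→wet] = [11, 14]
r1 m[φ5→wind] = [6, 9]
r1 m[φ6→slip] = [6, 2]
r1 m[φ7→wet] = [3, 6]
r1 m[cld→φ0] = [1, 1]
r1 m[cld→φ2] = [1, 1]
r1 m[cld→φ3] = [1, 1]
r1 m[slip→φ1] = [1, 1]
r1 m[slip→φ6] = [1, 1]
r1 m[sprk→φ2] = [1, 1]
r1 m[wind→φ0] = [1, 1]
r1 m[wind→φ1] = [1, 1]
r1 m[wind→φ4] = [1, 1]
r1 m[wind→φ5] = [1, 1]
r1 m[ice→φ3] = [1, 1]
r1 m[wet→φ4] = [1, 1]
r1 m[wet→φ7] = [1, 1]
r2 m[φ0→cld] = [10, 10]
r2 m[φ0→wind] = [16, 4]
r2 m[φ1→slip] = [11, 11]
r2 m[φ1→wind] = [14, 8]
r2 m[φ2→cld] = [6, 7]
r2 m[φ2→sprk] = [10, 3]
r2 m[φ3→cld] = [8, 7]
r2 m[φ3→ice] = [9, 6]
r2 m[φ4→wind] = [12, 13]
r2 m[φ4→wet] = [11, 14]
r2 m[φ5→wind] = [6, 9]
r2 m[φ6→slip] = [6, 2]
r2 m[φ7→wet] = [3, 6]
r2 m[cld→φ0] = [48, 49]
r2 m[cld→φ2] = [80, 70]
r2 m[cld→φ3] = [60, 70]
r2 m[slip→φ1] = [6, 2]
r2 m[slip→φ6] = [11, 11]
r2 m[sprk→φ2] = [1, 1]
r2 m[wind→φ0] = [1008, 936]
r2 m[wind→φ1] = [1152, 468]
r2 m[wind→φ4] = [1344, 288]
r2 m[wind→φ5] = [2688, 416]
r2 m[ice→φ3] = [1, 1]
r2 m[wet→φ4] = [3, 6]
r2 m[wet→φ7] = [11, 14]
r3 m[φ0→cld] = [10008, 9864]
r3 m[φ0→wind] = [775, 195]
r3 m[φ1→slip] = [11304, 8568]
r3 m[φ1→wind] = [64, 24]
r3 m[φ2→cld] = [6, 7]
r3 m[φ2→sprk] = [740, 230]
r3 m[φ3→cld] = [8, 7]
r3 m[φ3→ice] = [570, 400]
r3 m[φ4→wind] = [51, 66]
r3 m[φ4→wet] = [10560, 9312]
r3 m[φ5→wind] = [6, 9]
r3 m[φ6→slip] = [6, 2]
r3 m[φ7→wet] = [3, 6]
r3 m[cld→φ0] = [48, 49]
r3 m[cld→φ2] = [80, 70]
r3 m[cld→φ3] = [60, 70]
r3 m[slip→φ1] = [6, 2]
r3 m[slip→φ6] = [11, 11]
r3 m[sprk→φ2] = [1, 1]
r3 m[wind→φ0] = [1008, 936]
r3 m[wind→φ1] = [1152, 468]
r3 m[wind→φ4] = [1344, 288]
r3 m[wind→φ5] = [2688, 416]
r3 m[ice→φ3] = [1, 1]
r3 m[wet→φ4] = [3, 6]
r3 m[wet→φ7] = [11, 14]
r4 m[φ0→cld] = [10008, 9864]
r4 m[φ0→wind] = [775, 195]
r4 m[φ1→slip] = [11304, 8568]
r4 m[φ1→wind] = [64, 24]
r4 m[φ2→cld] = [6, 7]
r4 m[φ2→sprk] = [740, 230]
r4 m[φ3→cld] = [8, 7]
r4 m[φ3→ice] = [570, 400]
r4 m[φ4→wind] = [51, 66]
r4 m[φ4→wet] = [10560, 9312]
r4 m[φ5→wind] = [6, 9]
r4 m[φ6→slip] = [6, 2]
r4 m[φ7→wet] = [3, 6]
r4 m[cld→φ0] = [48, 49]
r4 m[cld→φ2] = [80064, 69048]
r4 m[cld→φ3] = [60048, 69048]
r4 m[slip→φ1] = [6, 2]
r4 m[slip→φ6] = [11304, 8568]
r4 m[sprk→φ2] = [1, 1]
r4 m[wind→φ0] = [19584, 14256]
r4 m[wind→φ1] = [237150, 115830]
r4 m[wind→φ4] = [297600, 42120]
r4 m[wind→φ5] = [2529600, 308880]
r4 m[ice→φ3] = [1, 1]
r4 m[wet→φ4] = [3, 6]
r4 m[wet→φ7] = [10560, 9312]
r5 m[φ0→cld] = [190512, 179856]
r5 m[φ0→wind] = [775, 195]
r5 m[φ1→slip] = [2366010, 1880730]
r5 m[φ1→wind] = [64, 24]
r5 m[φ2→cld] = [6, 7]
r5 m[φ2→sprk] = [734544, 229176]
r5 m[φ3→cld] = [8, 7]
r5 m[φ3→ice] = [567432, 396288]
r5 m[φ4→wind] = [51, 66]
r5 m[φ4→wet] = [2251680, 1867080]
r5 m[φ5→wind] = [6, 9]
r5 m[φ6→slip] = [6, 2]
r5 m[φ7→wet] = [3, 6]
r5 m[cld→φ0] = [48, 49]
r5 m[cld→φ2] = [80064, 69048]
r5 m[cld→φ3] = [60048, 69048]
r5 m[slip→φ1] = [6, 2]
r5 m[slip→φ6] = [11304, 8568]
r5 m[sprk→φ2] = [1, 1]
r5 m[wind→φ0] = [19584, 14256]
r5 m[wind→φ1] = [237150, 115830]
r5 m[wind→φ4] = [297600, 42120]
r5 m[wind→φ5] = [2529600, 308880]
r5 m[ice→φ3] = [1, 1]
r5 m[wet→φ4] = [3, 6]
r5 m[wet→φ7] = [10560, 9312]
r6 m[φ0→cld] = [190512, 179856]
r6 m[φ0→wind] = [775, 195]
r6 m[φ1→slip] = [2366010, 1880730]
r6 m[φ1→wind] = [64, 24]
r6 m[φ2→cld] = [6, 7]
r6 m[φ2→sprk] = [734544, 229176]
r6 m[φ3→cld] = [8, 7]
r6 m[φ3→ice] = [567432, 396288]
r6 m[φ4→wind] = [51, 66]
r6 m[φ4→wet] = [2251680, 1867080]
r6 m[φ5→wind] = [6, 9]
r6 m[φ6→slip] = [6, 2]
r6 m[φ7→wet] = [3, 6]
r6 m[cld→φ0] = [48, 49]
r6 m[cld→φ2] = [1524096, 1258992]
r6 m[cld→φ3] = [1143072, 1258992]
r6 m[slip→φ1] = [6, 2]
r6 m[slip→φ6] = [2366010, 1880730]
r6 m[sprk→φ2] = [1, 1]
r6 m[wind→φ0] = [19584, 14256]
r6 m[wind→φ1] = [237150, 115830]
r6 m[wind→φ4] = [297600, 42120]
r6 m[wind→φ5] = [2529600, 308880]
r6 m[ice→φ3] = [1, 1]
r6 m[wet→φ4] = [3, 6]
r6 m[wet→φ7] = [2251680, 1867080]
r7 m[φ0→cld] = [190512, 179856]
r7 m[φ0→wind] = [775, 195]
r7 m[φ1→slip] = [2366010, 1880730]
r7 m[φ1→wind] = [64, 24]
r7 m[φ2→cld] = [6, 7]
r7 m[φ2→sprk] = [13650336, 4307184]
r7 m[φ3→cld] = [8, 7]
r7 m[φ3→ice] = [10635408, 7322112]
r7 m[φ4→wind] = [51, 66]
r7 m[φ4→wet] = [2251680, 1867080]
r7 m[φ5→wind] = [6, 9]
r7 m[φ6→slip] = [6, 2]
r7 m[φ7→wet] = [3, 6]
r7 m[cld→φ0] = [48, 49]
r7 m[cld→φ2] = [1524096, 1258992]
r7 m[cld→φ3] = [1143072, 1258992]
r7 m[slip→φ1] = [6, 2]
r7 m[slip→φ6] = [2366010, 1880730]
r7 m[sprk→φ2] = [1, 1]
r7 m[wind→φ0] = [19584, 14256]
r7 m[wind→φ1] = [237150, 115830]
r7 m[wind→φ4] = [297600, 42120]
r7 m[wind→φ5] = [2529600, 308880]
r7 m[ice→φ3] = [1, 1]
r7 m[wet→φ4] = [3, 6]
r7 m[wet→φ7] = [2251680, 1867080]
r8 m[φ0→cld] = [190512, 179856]
r8 m[φ0→wind] = [775, 195]
r8 m[φ1→slip] = [2366010, 1880730]
r8 m[φ1→wind] = [64, 24]
r8 m[φ2→cld] = [6, 7]
r8 m[φ2→sprk] = [13650336, 4307184]
r8 m[φ3→cld] = [8, 7]
r8 m[φ3→ice] = [10635408, 7322112]
r8 m[φ4→wind] = [51, 66]
r8 m[φ4→wet] = [2251680, 1867080]
r8 m[φ5→wind] = [6, 9]
r8 m[φ6→slip] = [6, 2]
r8 m[φ7→wet] = [3, 6]
r8 m[cld→φ0] = [48, 49]
r8 m[cld→φ2] = [1524096, 1258992]
r8 m[cld→φ3] = [1143072, 1258992]
r8 m[slip→φ1] = [6, 2]
r8 m[slip→φ6] = [2366010, 1880730]
r8 m[sprk→φ2] = [1, 1]
r8 m[wind→φ0] = [19584, 14256]
r8 m[wind→φ1] = [237150, 115830]
r8 m[wind→φ4] = [297600, 42120]
r8 m[wind→φ5] = [2529600, 308880]
r8 m[ice→φ3] = [1, 1]
r8 m[wet→φ4] = [3, 6]
r8 m[wet→φ7] = [2251680, 1867080]
fixed point reached at round 8
b[ice] = ⊗ incoming = [10635408, 7322112]

b[ice] = [10635408, 7322112]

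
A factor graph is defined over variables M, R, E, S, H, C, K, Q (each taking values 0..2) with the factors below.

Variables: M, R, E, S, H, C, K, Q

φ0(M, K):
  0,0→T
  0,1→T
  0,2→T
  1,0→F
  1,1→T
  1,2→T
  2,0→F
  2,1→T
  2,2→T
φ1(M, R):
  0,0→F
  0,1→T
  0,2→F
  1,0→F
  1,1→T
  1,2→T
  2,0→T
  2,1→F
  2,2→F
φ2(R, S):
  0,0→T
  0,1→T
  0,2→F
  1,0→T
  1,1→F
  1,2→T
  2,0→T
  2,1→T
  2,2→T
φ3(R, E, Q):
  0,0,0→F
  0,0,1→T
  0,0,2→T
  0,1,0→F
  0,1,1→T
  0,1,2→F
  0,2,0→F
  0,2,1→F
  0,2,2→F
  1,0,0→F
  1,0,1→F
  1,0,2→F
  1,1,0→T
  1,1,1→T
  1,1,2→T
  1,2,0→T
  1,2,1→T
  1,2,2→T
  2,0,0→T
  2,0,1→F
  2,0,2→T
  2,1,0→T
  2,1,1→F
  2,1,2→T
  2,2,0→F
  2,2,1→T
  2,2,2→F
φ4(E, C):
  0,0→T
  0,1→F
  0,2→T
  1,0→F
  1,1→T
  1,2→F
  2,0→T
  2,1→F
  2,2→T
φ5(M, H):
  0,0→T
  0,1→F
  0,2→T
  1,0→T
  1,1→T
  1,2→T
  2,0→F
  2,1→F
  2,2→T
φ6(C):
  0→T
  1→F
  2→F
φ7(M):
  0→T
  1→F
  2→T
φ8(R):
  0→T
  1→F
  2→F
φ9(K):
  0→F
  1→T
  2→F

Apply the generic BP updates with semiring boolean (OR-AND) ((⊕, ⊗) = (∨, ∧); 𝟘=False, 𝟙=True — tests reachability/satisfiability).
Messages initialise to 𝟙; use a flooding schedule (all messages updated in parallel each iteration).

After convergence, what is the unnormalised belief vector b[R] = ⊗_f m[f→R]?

init: all messages = 𝟙 over 3 values
r1 m[φ0→M] = [T, T, T]
r1 m[φ0→K] = [T, T, T]
r1 m[φ1→M] = [T, T, T]
r1 m[φ1→R] = [T, T, T]
r1 m[φ2→R] = [T, T, T]
r1 m[φ2→S] = [T, T, T]
r1 m[φ3→R] = [T, T, T]
r1 m[φ3→E] = [T, T, T]
r1 m[φ3→Q] = [T, T, T]
r1 m[φ4→E] = [T, T, T]
r1 m[φ4→C] = [T, T, T]
r1 m[φ5→M] = [T, T, T]
r1 m[φ5→H] = [T, T, T]
r1 m[φ6→C] = [T, F, F]
r1 m[φ7→M] = [T, F, T]
r1 m[φ8→R] = [T, F, F]
r1 m[φ9→K] = [F, T, F]
r1 m[M→φ0] = [T, T, T]
r1 m[M→φ1] = [T, T, T]
r1 m[M→φ5] = [T, T, T]
r1 m[M→φ7] = [T, T, T]
r1 m[R→φ1] = [T, T, T]
r1 m[R→φ2] = [T, T, T]
r1 m[R→φ3] = [T, T, T]
r1 m[R→φ8] = [T, T, T]
r1 m[E→φ3] = [T, T, T]
r1 m[E→φ4] = [T, T, T]
r1 m[S→φ2] = [T, T, T]
r1 m[H→φ5] = [T, T, T]
r1 m[C→φ4] = [T, T, T]
r1 m[C→φ6] = [T, T, T]
r1 m[K→φ0] = [T, T, T]
r1 m[K→φ9] = [T, T, T]
r1 m[Q→φ3] = [T, T, T]
r2 m[φ0→M] = [T, T, T]
r2 m[φ0→K] = [T, T, T]
r2 m[φ1→M] = [T, T, T]
r2 m[φ1→R] = [T, T, T]
r2 m[φ2→R] = [T, T, T]
r2 m[φ2→S] = [T, T, T]
r2 m[φ3→R] = [T, T, T]
r2 m[φ3→E] = [T, T, T]
r2 m[φ3→Q] = [T, T, T]
r2 m[φ4→E] = [T, T, T]
r2 m[φ4→C] = [T, T, T]
r2 m[φ5→M] = [T, T, T]
r2 m[φ5→H] = [T, T, T]
r2 m[φ6→C] = [T, F, F]
r2 m[φ7→M] = [T, F, T]
r2 m[φ8→R] = [T, F, F]
r2 m[φ9→K] = [F, T, F]
r2 m[M→φ0] = [T, F, T]
r2 m[M→φ1] = [T, F, T]
r2 m[M→φ5] = [T, F, T]
r2 m[M→φ7] = [T, T, T]
r2 m[R→φ1] = [T, F, F]
r2 m[R→φ2] = [T, F, F]
r2 m[R→φ3] = [T, F, F]
r2 m[R→φ8] = [T, T, T]
r2 m[E→φ3] = [T, T, T]
r2 m[E→φ4] = [T, T, T]
r2 m[S→φ2] = [T, T, T]
r2 m[H→φ5] = [T, T, T]
r2 m[C→φ4] = [T, F, F]
r2 m[C→φ6] = [T, T, T]
r2 m[K→φ0] = [F, T, F]
r2 m[K→φ9] = [T, T, T]
r2 m[Q→φ3] = [T, T, T]
r3 m[φ0→M] = [T, T, T]
r3 m[φ0→K] = [T, T, T]
r3 m[φ1→M] = [F, F, T]
r3 m[φ1→R] = [T, T, F]
r3 m[φ2→R] = [T, T, T]
r3 m[φ2→S] = [T, T, F]
r3 m[φ3→R] = [T, T, T]
r3 m[φ3→E] = [T, T, F]
r3 m[φ3→Q] = [F, T, T]
r3 m[φ4→E] = [T, F, T]
r3 m[φ4→C] = [T, T, T]
r3 m[φ5→M] = [T, T, T]
r3 m[φ5→H] = [T, F, T]
r3 m[φ6→C] = [T, F, F]
r3 m[φ7→M] = [T, F, T]
r3 m[φ8→R] = [T, F, F]
r3 m[φ9→K] = [F, T, F]
r3 m[M→φ0] = [T, F, T]
r3 m[M→φ1] = [T, F, T]
r3 m[M→φ5] = [T, F, T]
r3 m[M→φ7] = [T, T, T]
r3 m[R→φ1] = [T, F, F]
r3 m[R→φ2] = [T, F, F]
r3 m[R→φ3] = [T, F, F]
r3 m[R→φ8] = [T, T, T]
r3 m[E→φ3] = [T, T, T]
r3 m[E→φ4] = [T, T, T]
r3 m[S→φ2] = [T, T, T]
r3 m[H→φ5] = [T, T, T]
r3 m[C→φ4] = [T, F, F]
r3 m[C→φ6] = [T, T, T]
r3 m[K→φ0] = [F, T, F]
r3 m[K→φ9] = [T, T, T]
r3 m[Q→φ3] = [T, T, T]
r4 m[φ0→M] = [T, T, T]
r4 m[φ0→K] = [T, T, T]
r4 m[φ1→M] = [F, F, T]
r4 m[φ1→R] = [T, T, F]
r4 m[φ2→R] = [T, T, T]
r4 m[φ2→S] = [T, T, F]
r4 m[φ3→R] = [T, T, T]
r4 m[φ3→E] = [T, T, F]
r4 m[φ3→Q] = [F, T, T]
r4 m[φ4→E] = [T, F, T]
r4 m[φ4→C] = [T, T, T]
r4 m[φ5→M] = [T, T, T]
r4 m[φ5→H] = [T, F, T]
r4 m[φ6→C] = [T, F, F]
r4 m[φ7→M] = [T, F, T]
r4 m[φ8→R] = [T, F, F]
r4 m[φ9→K] = [F, T, F]
r4 m[M→φ0] = [F, F, T]
r4 m[M→φ1] = [T, F, T]
r4 m[M→φ5] = [F, F, T]
r4 m[M→φ7] = [F, F, T]
r4 m[R→φ1] = [T, F, F]
r4 m[R→φ2] = [T, F, F]
r4 m[R→φ3] = [T, F, F]
r4 m[R→φ8] = [T, T, F]
r4 m[E→φ3] = [T, F, T]
r4 m[E→φ4] = [T, T, F]
r4 m[S→φ2] = [T, T, T]
r4 m[H→φ5] = [T, T, T]
r4 m[C→φ4] = [T, F, F]
r4 m[C→φ6] = [T, T, T]
r4 m[K→φ0] = [F, T, F]
r4 m[K→φ9] = [T, T, T]
r4 m[Q→φ3] = [T, T, T]
r5 m[φ0→M] = [T, T, T]
r5 m[φ0→K] = [F, T, T]
r5 m[φ1→M] = [F, F, T]
r5 m[φ1→R] = [T, T, F]
r5 m[φ2→R] = [T, T, T]
r5 m[φ2→S] = [T, T, F]
r5 m[φ3→R] = [T, T, T]
r5 m[φ3→E] = [T, T, F]
r5 m[φ3→Q] = [F, T, T]
r5 m[φ4→E] = [T, F, T]
r5 m[φ4→C] = [T, T, T]
r5 m[φ5→M] = [T, T, T]
r5 m[φ5→H] = [F, F, T]
r5 m[φ6→C] = [T, F, F]
r5 m[φ7→M] = [T, F, T]
r5 m[φ8→R] = [T, F, F]
r5 m[φ9→K] = [F, T, F]
r5 m[M→φ0] = [F, F, T]
r5 m[M→φ1] = [T, F, T]
r5 m[M→φ5] = [F, F, T]
r5 m[M→φ7] = [F, F, T]
r5 m[R→φ1] = [T, F, F]
r5 m[R→φ2] = [T, F, F]
r5 m[R→φ3] = [T, F, F]
r5 m[R→φ8] = [T, T, F]
r5 m[E→φ3] = [T, F, T]
r5 m[E→φ4] = [T, T, F]
r5 m[S→φ2] = [T, T, T]
r5 m[H→φ5] = [T, T, T]
r5 m[C→φ4] = [T, F, F]
r5 m[C→φ6] = [T, T, T]
r5 m[K→φ0] = [F, T, F]
r5 m[K→φ9] = [T, T, T]
r5 m[Q→φ3] = [T, T, T]
r6 m[φ0→M] = [T, T, T]
r6 m[φ0→K] = [F, T, T]
r6 m[φ1→M] = [F, F, T]
r6 m[φ1→R] = [T, T, F]
r6 m[φ2→R] = [T, T, T]
r6 m[φ2→S] = [T, T, F]
r6 m[φ3→R] = [T, T, T]
r6 m[φ3→E] = [T, T, F]
r6 m[φ3→Q] = [F, T, T]
r6 m[φ4→E] = [T, F, T]
r6 m[φ4→C] = [T, T, T]
r6 m[φ5→M] = [T, T, T]
r6 m[φ5→H] = [F, F, T]
r6 m[φ6→C] = [T, F, F]
r6 m[φ7→M] = [T, F, T]
r6 m[φ8→R] = [T, F, F]
r6 m[φ9→K] = [F, T, F]
r6 m[M→φ0] = [F, F, T]
r6 m[M→φ1] = [T, F, T]
r6 m[M→φ5] = [F, F, T]
r6 m[M→φ7] = [F, F, T]
r6 m[R→φ1] = [T, F, F]
r6 m[R→φ2] = [T, F, F]
r6 m[R→φ3] = [T, F, F]
r6 m[R→φ8] = [T, T, F]
r6 m[E→φ3] = [T, F, T]
r6 m[E→φ4] = [T, T, F]
r6 m[S→φ2] = [T, T, T]
r6 m[H→φ5] = [T, T, T]
r6 m[C→φ4] = [T, F, F]
r6 m[C→φ6] = [T, T, T]
r6 m[K→φ0] = [F, T, F]
r6 m[K→φ9] = [F, T, T]
r6 m[Q→φ3] = [T, T, T]
r7 m[φ0→M] = [T, T, T]
r7 m[φ0→K] = [F, T, T]
r7 m[φ1→M] = [F, F, T]
r7 m[φ1→R] = [T, T, F]
r7 m[φ2→R] = [T, T, T]
r7 m[φ2→S] = [T, T, F]
r7 m[φ3→R] = [T, T, T]
r7 m[φ3→E] = [T, T, F]
r7 m[φ3→Q] = [F, T, T]
r7 m[φ4→E] = [T, F, T]
r7 m[φ4→C] = [T, T, T]
r7 m[φ5→M] = [T, T, T]
r7 m[φ5→H] = [F, F, T]
r7 m[φ6→C] = [T, F, F]
r7 m[φ7→M] = [T, F, T]
r7 m[φ8→R] = [T, F, F]
r7 m[φ9→K] = [F, T, F]
r7 m[M→φ0] = [F, F, T]
r7 m[M→φ1] = [T, F, T]
r7 m[M→φ5] = [F, F, T]
r7 m[M→φ7] = [F, F, T]
r7 m[R→φ1] = [T, F, F]
r7 m[R→φ2] = [T, F, F]
r7 m[R→φ3] = [T, F, F]
r7 m[R→φ8] = [T, T, F]
r7 m[E→φ3] = [T, F, T]
r7 m[E→φ4] = [T, T, F]
r7 m[S→φ2] = [T, T, T]
r7 m[H→φ5] = [T, T, T]
r7 m[C→φ4] = [T, F, F]
r7 m[C→φ6] = [T, T, T]
r7 m[K→φ0] = [F, T, F]
r7 m[K→φ9] = [F, T, T]
r7 m[Q→φ3] = [T, T, T]
fixed point reached at round 7
b[R] = ⊗ incoming = [T, F, F]

b[R] = [T, F, F]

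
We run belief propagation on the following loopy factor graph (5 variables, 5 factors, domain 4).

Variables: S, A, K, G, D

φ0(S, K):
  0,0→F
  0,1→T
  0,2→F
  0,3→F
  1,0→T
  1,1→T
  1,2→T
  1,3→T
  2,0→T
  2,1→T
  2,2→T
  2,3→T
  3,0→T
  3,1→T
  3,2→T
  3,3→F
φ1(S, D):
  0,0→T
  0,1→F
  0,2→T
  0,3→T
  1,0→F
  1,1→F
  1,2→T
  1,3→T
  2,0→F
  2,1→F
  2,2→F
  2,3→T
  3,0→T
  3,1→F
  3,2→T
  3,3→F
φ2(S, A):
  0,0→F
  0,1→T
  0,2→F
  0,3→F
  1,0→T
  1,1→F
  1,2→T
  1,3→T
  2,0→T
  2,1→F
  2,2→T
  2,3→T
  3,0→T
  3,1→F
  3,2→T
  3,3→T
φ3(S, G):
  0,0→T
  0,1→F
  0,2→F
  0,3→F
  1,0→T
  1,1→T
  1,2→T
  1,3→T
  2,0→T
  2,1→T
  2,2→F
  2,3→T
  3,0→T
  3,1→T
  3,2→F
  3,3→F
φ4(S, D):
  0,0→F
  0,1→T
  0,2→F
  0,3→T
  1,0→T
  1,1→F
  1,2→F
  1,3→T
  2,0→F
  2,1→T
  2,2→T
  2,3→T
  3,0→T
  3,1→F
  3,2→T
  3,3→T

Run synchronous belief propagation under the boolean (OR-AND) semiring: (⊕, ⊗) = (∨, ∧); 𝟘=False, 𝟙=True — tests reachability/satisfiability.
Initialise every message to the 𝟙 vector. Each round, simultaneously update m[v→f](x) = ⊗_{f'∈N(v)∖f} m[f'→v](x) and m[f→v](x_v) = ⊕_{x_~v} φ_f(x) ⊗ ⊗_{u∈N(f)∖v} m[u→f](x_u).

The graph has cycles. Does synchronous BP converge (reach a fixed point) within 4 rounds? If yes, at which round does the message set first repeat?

CONVERGED at round 3

init: all messages = 𝟙 over 4 values
r1 m[φ0→S] = [T, T, T, T]
r1 m[φ0→K] = [T, T, T, T]
r1 m[φ1→S] = [T, T, T, T]
r1 m[φ1→D] = [T, F, T, T]
r1 m[φ2→S] = [T, T, T, T]
r1 m[φ2→A] = [T, T, T, T]
r1 m[φ3→S] = [T, T, T, T]
r1 m[φ3→G] = [T, T, T, T]
r1 m[φ4→S] = [T, T, T, T]
r1 m[φ4→D] = [T, T, T, T]
r1 m[S→φ0] = [T, T, T, T]
r1 m[S→φ1] = [T, T, T, T]
r1 m[S→φ2] = [T, T, T, T]
r1 m[S→φ3] = [T, T, T, T]
r1 m[S→φ4] = [T, T, T, T]
r1 m[A→φ2] = [T, T, T, T]
r1 m[K→φ0] = [T, T, T, T]
r1 m[G→φ3] = [T, T, T, T]
r1 m[D→φ1] = [T, T, T, T]
r1 m[D→φ4] = [T, T, T, T]
r2 m[φ0→S] = [T, T, T, T]
r2 m[φ0→K] = [T, T, T, T]
r2 m[φ1→S] = [T, T, T, T]
r2 m[φ1→D] = [T, F, T, T]
r2 m[φ2→S] = [T, T, T, T]
r2 m[φ2→A] = [T, T, T, T]
r2 m[φ3→S] = [T, T, T, T]
r2 m[φ3→G] = [T, T, T, T]
r2 m[φ4→S] = [T, T, T, T]
r2 m[φ4→D] = [T, T, T, T]
r2 m[S→φ0] = [T, T, T, T]
r2 m[S→φ1] = [T, T, T, T]
r2 m[S→φ2] = [T, T, T, T]
r2 m[S→φ3] = [T, T, T, T]
r2 m[S→φ4] = [T, T, T, T]
r2 m[A→φ2] = [T, T, T, T]
r2 m[K→φ0] = [T, T, T, T]
r2 m[G→φ3] = [T, T, T, T]
r2 m[D→φ1] = [T, T, T, T]
r2 m[D→φ4] = [T, F, T, T]
r3 m[φ0→S] = [T, T, T, T]
r3 m[φ0→K] = [T, T, T, T]
r3 m[φ1→S] = [T, T, T, T]
r3 m[φ1→D] = [T, F, T, T]
r3 m[φ2→S] = [T, T, T, T]
r3 m[φ2→A] = [T, T, T, T]
r3 m[φ3→S] = [T, T, T, T]
r3 m[φ3→G] = [T, T, T, T]
r3 m[φ4→S] = [T, T, T, T]
r3 m[φ4→D] = [T, T, T, T]
r3 m[S→φ0] = [T, T, T, T]
r3 m[S→φ1] = [T, T, T, T]
r3 m[S→φ2] = [T, T, T, T]
r3 m[S→φ3] = [T, T, T, T]
r3 m[S→φ4] = [T, T, T, T]
r3 m[A→φ2] = [T, T, T, T]
r3 m[K→φ0] = [T, T, T, T]
r3 m[G→φ3] = [T, T, T, T]
r3 m[D→φ1] = [T, T, T, T]
r3 m[D→φ4] = [T, F, T, T]
fixed point reached at round 3
messages reach a fixed point at round 3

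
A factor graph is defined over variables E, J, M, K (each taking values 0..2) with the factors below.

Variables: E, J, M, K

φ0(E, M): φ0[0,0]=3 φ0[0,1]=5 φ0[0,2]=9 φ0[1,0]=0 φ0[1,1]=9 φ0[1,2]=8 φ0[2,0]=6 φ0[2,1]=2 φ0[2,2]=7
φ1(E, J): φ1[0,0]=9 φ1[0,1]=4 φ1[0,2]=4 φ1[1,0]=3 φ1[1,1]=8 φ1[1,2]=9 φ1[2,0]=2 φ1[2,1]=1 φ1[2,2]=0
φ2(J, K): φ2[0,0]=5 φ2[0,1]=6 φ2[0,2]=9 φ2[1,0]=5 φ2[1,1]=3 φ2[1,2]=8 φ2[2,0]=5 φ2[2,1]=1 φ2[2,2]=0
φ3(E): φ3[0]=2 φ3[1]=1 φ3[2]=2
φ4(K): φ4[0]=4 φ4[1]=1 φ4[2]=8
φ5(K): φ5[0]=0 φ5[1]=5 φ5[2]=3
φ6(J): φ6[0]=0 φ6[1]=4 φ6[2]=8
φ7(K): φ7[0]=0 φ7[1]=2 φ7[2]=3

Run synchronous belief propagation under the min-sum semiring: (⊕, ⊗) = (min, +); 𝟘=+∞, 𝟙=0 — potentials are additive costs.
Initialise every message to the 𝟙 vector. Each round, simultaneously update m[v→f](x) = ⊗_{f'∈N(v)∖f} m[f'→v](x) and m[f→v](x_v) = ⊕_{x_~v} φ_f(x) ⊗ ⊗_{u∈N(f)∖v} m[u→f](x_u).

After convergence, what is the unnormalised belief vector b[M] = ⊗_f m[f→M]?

b[M] = [13, 15, 20]

init: all messages = 𝟙 over 3 values
r1 m[φ0→E] = [3, 0, 2]
r1 m[φ0→M] = [0, 2, 7]
r1 m[φ1→E] = [4, 3, 0]
r1 m[φ1→J] = [2, 1, 0]
r1 m[φ2→J] = [5, 3, 0]
r1 m[φ2→K] = [5, 1, 0]
r1 m[φ3→E] = [2, 1, 2]
r1 m[φ4→K] = [4, 1, 8]
r1 m[φ5→K] = [0, 5, 3]
r1 m[φ6→J] = [0, 4, 8]
r1 m[φ7→K] = [0, 2, 3]
r1 m[E→φ0] = [0, 0, 0]
r1 m[E→φ1] = [0, 0, 0]
r1 m[E→φ3] = [0, 0, 0]
r1 m[J→φ1] = [0, 0, 0]
r1 m[J→φ2] = [0, 0, 0]
r1 m[J→φ6] = [0, 0, 0]
r1 m[M→φ0] = [0, 0, 0]
r1 m[K→φ2] = [0, 0, 0]
r1 m[K→φ4] = [0, 0, 0]
r1 m[K→φ5] = [0, 0, 0]
r1 m[K→φ7] = [0, 0, 0]
r2 m[φ0→E] = [3, 0, 2]
r2 m[φ0→M] = [0, 2, 7]
r2 m[φ1→E] = [4, 3, 0]
r2 m[φ1→J] = [2, 1, 0]
r2 m[φ2→J] = [5, 3, 0]
r2 m[φ2→K] = [5, 1, 0]
r2 m[φ3→E] = [2, 1, 2]
r2 m[φ4→K] = [4, 1, 8]
r2 m[φ5→K] = [0, 5, 3]
r2 m[φ6→J] = [0, 4, 8]
r2 m[φ7→K] = [0, 2, 3]
r2 m[E→φ0] = [6, 4, 2]
r2 m[E→φ1] = [5, 1, 4]
r2 m[E→φ3] = [7, 3, 2]
r2 m[J→φ1] = [5, 7, 8]
r2 m[J→φ2] = [2, 5, 8]
r2 m[J→φ6] = [7, 4, 0]
r2 m[M→φ0] = [0, 0, 0]
r2 m[K→φ2] = [4, 8, 14]
r2 m[K→φ4] = [5, 8, 6]
r2 m[K→φ5] = [9, 4, 11]
r2 m[K→φ7] = [9, 7, 11]
r3 m[φ0→E] = [3, 0, 2]
r3 m[φ0→M] = [4, 4, 9]
r3 m[φ1→E] = [11, 8, 7]
r3 m[φ1→J] = [4, 5, 4]
r3 m[φ2→J] = [9, 9, 9]
r3 m[φ2→K] = [7, 8, 8]
r3 m[φ3→E] = [2, 1, 2]
r3 m[φ4→K] = [4, 1, 8]
r3 m[φ5→K] = [0, 5, 3]
r3 m[φ6→J] = [0, 4, 8]
r3 m[φ7→K] = [0, 2, 3]
r3 m[E→φ0] = [6, 4, 2]
r3 m[E→φ1] = [5, 1, 4]
r3 m[E→φ3] = [7, 3, 2]
r3 m[J→φ1] = [5, 7, 8]
r3 m[J→φ2] = [2, 5, 8]
r3 m[J→φ6] = [7, 4, 0]
r3 m[M→φ0] = [0, 0, 0]
r3 m[K→φ2] = [4, 8, 14]
r3 m[K→φ4] = [5, 8, 6]
r3 m[K→φ5] = [9, 4, 11]
r3 m[K→φ7] = [9, 7, 11]
r4 m[φ0→E] = [3, 0, 2]
r4 m[φ0→M] = [4, 4, 9]
r4 m[φ1→E] = [11, 8, 7]
r4 m[φ1→J] = [4, 5, 4]
r4 m[φ2→J] = [9, 9, 9]
r4 m[φ2→K] = [7, 8, 8]
r4 m[φ3→E] = [2, 1, 2]
r4 m[φ4→K] = [4, 1, 8]
r4 m[φ5→K] = [0, 5, 3]
r4 m[φ6→J] = [0, 4, 8]
r4 m[φ7→K] = [0, 2, 3]
r4 m[E→φ0] = [13, 9, 9]
r4 m[E→φ1] = [5, 1, 4]
r4 m[E→φ3] = [14, 8, 9]
r4 m[J→φ1] = [9, 13, 17]
r4 m[J→φ2] = [4, 9, 12]
r4 m[J→φ6] = [13, 14, 13]
r4 m[M→φ0] = [0, 0, 0]
r4 m[K→φ2] = [4, 8, 14]
r4 m[K→φ4] = [7, 15, 14]
r4 m[K→φ5] = [11, 11, 19]
r4 m[K→φ7] = [11, 14, 19]
r5 m[φ0→E] = [3, 0, 2]
r5 m[φ0→M] = [9, 11, 16]
r5 m[φ1→E] = [17, 12, 11]
r5 m[φ1→J] = [4, 5, 4]
r5 m[φ2→J] = [9, 9, 9]
r5 m[φ2→K] = [9, 10, 12]
r5 m[φ3→E] = [2, 1, 2]
r5 m[φ4→K] = [4, 1, 8]
r5 m[φ5→K] = [0, 5, 3]
r5 m[φ6→J] = [0, 4, 8]
r5 m[φ7→K] = [0, 2, 3]
r5 m[E→φ0] = [13, 9, 9]
r5 m[E→φ1] = [5, 1, 4]
r5 m[E→φ3] = [14, 8, 9]
r5 m[J→φ1] = [9, 13, 17]
r5 m[J→φ2] = [4, 9, 12]
r5 m[J→φ6] = [13, 14, 13]
r5 m[M→φ0] = [0, 0, 0]
r5 m[K→φ2] = [4, 8, 14]
r5 m[K→φ4] = [7, 15, 14]
r5 m[K→φ5] = [11, 11, 19]
r5 m[K→φ7] = [11, 14, 19]
r6 m[φ0→E] = [3, 0, 2]
r6 m[φ0→M] = [9, 11, 16]
r6 m[φ1→E] = [17, 12, 11]
r6 m[φ1→J] = [4, 5, 4]
r6 m[φ2→J] = [9, 9, 9]
r6 m[φ2→K] = [9, 10, 12]
r6 m[φ3→E] = [2, 1, 2]
r6 m[φ4→K] = [4, 1, 8]
r6 m[φ5→K] = [0, 5, 3]
r6 m[φ6→J] = [0, 4, 8]
r6 m[φ7→K] = [0, 2, 3]
r6 m[E→φ0] = [19, 13, 13]
r6 m[E→φ1] = [5, 1, 4]
r6 m[E→φ3] = [20, 12, 13]
r6 m[J→φ1] = [9, 13, 17]
r6 m[J→φ2] = [4, 9, 12]
r6 m[J→φ6] = [13, 14, 13]
r6 m[M→φ0] = [0, 0, 0]
r6 m[K→φ2] = [4, 8, 14]
r6 m[K→φ4] = [9, 17, 18]
r6 m[K→φ5] = [13, 13, 23]
r6 m[K→φ7] = [13, 16, 23]
r7 m[φ0→E] = [3, 0, 2]
r7 m[φ0→M] = [13, 15, 20]
r7 m[φ1→E] = [17, 12, 11]
r7 m[φ1→J] = [4, 5, 4]
r7 m[φ2→J] = [9, 9, 9]
r7 m[φ2→K] = [9, 10, 12]
r7 m[φ3→E] = [2, 1, 2]
r7 m[φ4→K] = [4, 1, 8]
r7 m[φ5→K] = [0, 5, 3]
r7 m[φ6→J] = [0, 4, 8]
r7 m[φ7→K] = [0, 2, 3]
r7 m[E→φ0] = [19, 13, 13]
r7 m[E→φ1] = [5, 1, 4]
r7 m[E→φ3] = [20, 12, 13]
r7 m[J→φ1] = [9, 13, 17]
r7 m[J→φ2] = [4, 9, 12]
r7 m[J→φ6] = [13, 14, 13]
r7 m[M→φ0] = [0, 0, 0]
r7 m[K→φ2] = [4, 8, 14]
r7 m[K→φ4] = [9, 17, 18]
r7 m[K→φ5] = [13, 13, 23]
r7 m[K→φ7] = [13, 16, 23]
r8 m[φ0→E] = [3, 0, 2]
r8 m[φ0→M] = [13, 15, 20]
r8 m[φ1→E] = [17, 12, 11]
r8 m[φ1→J] = [4, 5, 4]
r8 m[φ2→J] = [9, 9, 9]
r8 m[φ2→K] = [9, 10, 12]
r8 m[φ3→E] = [2, 1, 2]
r8 m[φ4→K] = [4, 1, 8]
r8 m[φ5→K] = [0, 5, 3]
r8 m[φ6→J] = [0, 4, 8]
r8 m[φ7→K] = [0, 2, 3]
r8 m[E→φ0] = [19, 13, 13]
r8 m[E→φ1] = [5, 1, 4]
r8 m[E→φ3] = [20, 12, 13]
r8 m[J→φ1] = [9, 13, 17]
r8 m[J→φ2] = [4, 9, 12]
r8 m[J→φ6] = [13, 14, 13]
r8 m[M→φ0] = [0, 0, 0]
r8 m[K→φ2] = [4, 8, 14]
r8 m[K→φ4] = [9, 17, 18]
r8 m[K→φ5] = [13, 13, 23]
r8 m[K→φ7] = [13, 16, 23]
fixed point reached at round 8
b[M] = ⊗ incoming = [13, 15, 20]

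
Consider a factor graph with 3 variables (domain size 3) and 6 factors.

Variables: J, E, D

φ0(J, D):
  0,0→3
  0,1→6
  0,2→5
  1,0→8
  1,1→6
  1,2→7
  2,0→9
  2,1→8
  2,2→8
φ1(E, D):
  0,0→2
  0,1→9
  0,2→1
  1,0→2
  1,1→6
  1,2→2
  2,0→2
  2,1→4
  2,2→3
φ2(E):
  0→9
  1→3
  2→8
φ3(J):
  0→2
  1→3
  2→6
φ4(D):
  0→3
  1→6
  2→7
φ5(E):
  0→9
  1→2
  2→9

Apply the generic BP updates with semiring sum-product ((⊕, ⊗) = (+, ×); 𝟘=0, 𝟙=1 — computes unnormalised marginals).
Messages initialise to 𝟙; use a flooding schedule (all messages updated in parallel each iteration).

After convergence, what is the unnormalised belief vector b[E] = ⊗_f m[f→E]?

init: all messages = 𝟙 over 3 values
r1 m[φ0→J] = [14, 21, 25]
r1 m[φ0→D] = [20, 20, 20]
r1 m[φ1→E] = [12, 10, 9]
r1 m[φ1→D] = [6, 19, 6]
r1 m[φ2→E] = [9, 3, 8]
r1 m[φ3→J] = [2, 3, 6]
r1 m[φ4→D] = [3, 6, 7]
r1 m[φ5→E] = [9, 2, 9]
r1 m[J→φ0] = [1, 1, 1]
r1 m[J→φ3] = [1, 1, 1]
r1 m[E→φ1] = [1, 1, 1]
r1 m[E→φ2] = [1, 1, 1]
r1 m[E→φ5] = [1, 1, 1]
r1 m[D→φ0] = [1, 1, 1]
r1 m[D→φ1] = [1, 1, 1]
r1 m[D→φ4] = [1, 1, 1]
r2 m[φ0→J] = [14, 21, 25]
r2 m[φ0→D] = [20, 20, 20]
r2 m[φ1→E] = [12, 10, 9]
r2 m[φ1→D] = [6, 19, 6]
r2 m[φ2→E] = [9, 3, 8]
r2 m[φ3→J] = [2, 3, 6]
r2 m[φ4→D] = [3, 6, 7]
r2 m[φ5→E] = [9, 2, 9]
r2 m[J→φ0] = [2, 3, 6]
r2 m[J→φ3] = [14, 21, 25]
r2 m[E→φ1] = [81, 6, 72]
r2 m[E→φ2] = [108, 20, 81]
r2 m[E→φ5] = [108, 30, 72]
r2 m[D→φ0] = [18, 114, 42]
r2 m[D→φ1] = [60, 120, 140]
r2 m[D→φ4] = [120, 380, 120]
r3 m[φ0→J] = [948, 1122, 1410]
r3 m[φ0→D] = [84, 78, 79]
r3 m[φ1→E] = [1340, 1120, 1020]
r3 m[φ1→D] = [318, 1053, 309]
r3 m[φ2→E] = [9, 3, 8]
r3 m[φ3→J] = [2, 3, 6]
r3 m[φ4→D] = [3, 6, 7]
r3 m[φ5→E] = [9, 2, 9]
r3 m[J→φ0] = [2, 3, 6]
r3 m[J→φ3] = [14, 21, 25]
r3 m[E→φ1] = [81, 6, 72]
r3 m[E→φ2] = [108, 20, 81]
r3 m[E→φ5] = [108, 30, 72]
r3 m[D→φ0] = [18, 114, 42]
r3 m[D→φ1] = [60, 120, 140]
r3 m[D→φ4] = [120, 380, 120]
r4 m[φ0→J] = [948, 1122, 1410]
r4 m[φ0→D] = [84, 78, 79]
r4 m[φ1→E] = [1340, 1120, 1020]
r4 m[φ1→D] = [318, 1053, 309]
r4 m[φ2→E] = [9, 3, 8]
r4 m[φ3→J] = [2, 3, 6]
r4 m[φ4→D] = [3, 6, 7]
r4 m[φ5→E] = [9, 2, 9]
r4 m[J→φ0] = [2, 3, 6]
r4 m[J→φ3] = [948, 1122, 1410]
r4 m[E→φ1] = [81, 6, 72]
r4 m[E→φ2] = [12060, 2240, 9180]
r4 m[E→φ5] = [12060, 3360, 8160]
r4 m[D→φ0] = [954, 6318, 2163]
r4 m[D→φ1] = [252, 468, 553]
r4 m[D→φ4] = [26712, 82134, 24411]
r5 m[φ0→J] = [51585, 60681, 76434]
r5 m[φ0→D] = [84, 78, 79]
r5 m[φ1→E] = [5269, 4418, 4035]
r5 m[φ1→D] = [318, 1053, 309]
r5 m[φ2→E] = [9, 3, 8]
r5 m[φ3→J] = [2, 3, 6]
r5 m[φ4→D] = [3, 6, 7]
r5 m[φ5→E] = [9, 2, 9]
r5 m[J→φ0] = [2, 3, 6]
r5 m[J→φ3] = [948, 1122, 1410]
r5 m[E→φ1] = [81, 6, 72]
r5 m[E→φ2] = [12060, 2240, 9180]
r5 m[E→φ5] = [12060, 3360, 8160]
r5 m[D→φ0] = [954, 6318, 2163]
r5 m[D→φ1] = [252, 468, 553]
r5 m[D→φ4] = [26712, 82134, 24411]
r6 m[φ0→J] = [51585, 60681, 76434]
r6 m[φ0→D] = [84, 78, 79]
r6 m[φ1→E] = [5269, 4418, 4035]
r6 m[φ1→D] = [318, 1053, 309]
r6 m[φ2→E] = [9, 3, 8]
r6 m[φ3→J] = [2, 3, 6]
r6 m[φ4→D] = [3, 6, 7]
r6 m[φ5→E] = [9, 2, 9]
r6 m[J→φ0] = [2, 3, 6]
r6 m[J→φ3] = [51585, 60681, 76434]
r6 m[E→φ1] = [81, 6, 72]
r6 m[E→φ2] = [47421, 8836, 36315]
r6 m[E→φ5] = [47421, 13254, 32280]
r6 m[D→φ0] = [954, 6318, 2163]
r6 m[D→φ1] = [252, 468, 553]
r6 m[D→φ4] = [26712, 82134, 24411]
r7 m[φ0→J] = [51585, 60681, 76434]
r7 m[φ0→D] = [84, 78, 79]
r7 m[φ1→E] = [5269, 4418, 4035]
r7 m[φ1→D] = [318, 1053, 309]
r7 m[φ2→E] = [9, 3, 8]
r7 m[φ3→J] = [2, 3, 6]
r7 m[φ4→D] = [3, 6, 7]
r7 m[φ5→E] = [9, 2, 9]
r7 m[J→φ0] = [2, 3, 6]
r7 m[J→φ3] = [51585, 60681, 76434]
r7 m[E→φ1] = [81, 6, 72]
r7 m[E→φ2] = [47421, 8836, 36315]
r7 m[E→φ5] = [47421, 13254, 32280]
r7 m[D→φ0] = [954, 6318, 2163]
r7 m[D→φ1] = [252, 468, 553]
r7 m[D→φ4] = [26712, 82134, 24411]
fixed point reached at round 7
b[E] = ⊗ incoming = [426789, 26508, 290520]

b[E] = [426789, 26508, 290520]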